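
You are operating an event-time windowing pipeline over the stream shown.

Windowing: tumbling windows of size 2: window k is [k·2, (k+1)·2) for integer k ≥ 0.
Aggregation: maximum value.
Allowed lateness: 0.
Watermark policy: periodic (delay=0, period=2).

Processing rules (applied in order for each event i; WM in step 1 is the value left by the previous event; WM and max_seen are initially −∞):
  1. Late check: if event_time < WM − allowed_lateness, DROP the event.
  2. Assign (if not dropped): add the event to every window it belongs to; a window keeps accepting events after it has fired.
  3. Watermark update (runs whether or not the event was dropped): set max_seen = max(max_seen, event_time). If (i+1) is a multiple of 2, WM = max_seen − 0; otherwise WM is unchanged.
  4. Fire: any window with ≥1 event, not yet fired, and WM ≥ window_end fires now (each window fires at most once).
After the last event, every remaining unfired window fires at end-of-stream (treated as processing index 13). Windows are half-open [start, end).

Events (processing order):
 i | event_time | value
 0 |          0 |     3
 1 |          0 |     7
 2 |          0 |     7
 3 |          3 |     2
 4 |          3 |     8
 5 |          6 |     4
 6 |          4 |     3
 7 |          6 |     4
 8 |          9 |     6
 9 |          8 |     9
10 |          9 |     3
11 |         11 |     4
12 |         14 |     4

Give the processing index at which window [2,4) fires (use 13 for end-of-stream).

i=0 t=0 v=3: → [0,2); WM=−∞
i=1 t=0 v=7: → [0,2); WM=0
i=2 t=0 v=7: → [0,2); WM=0
i=3 t=3 v=2: → [2,4); WM=3; [0,2) fires=7
i=4 t=3 v=8: → [2,4); WM=3
i=5 t=6 v=4: → [6,8); WM=6; [2,4) fires=8
i=6 t=4 v=3: DROP (t<6-0); WM=6
i=7 t=6 v=4: → [6,8); WM=6
i=8 t=9 v=6: → [8,10); WM=6
i=9 t=8 v=9: → [8,10); WM=9; [6,8) fires=4
i=10 t=9 v=3: → [8,10); WM=9
i=11 t=11 v=4: → [10,12); WM=11; [8,10) fires=9
i=12 t=14 v=4: → [14,16); WM=11

5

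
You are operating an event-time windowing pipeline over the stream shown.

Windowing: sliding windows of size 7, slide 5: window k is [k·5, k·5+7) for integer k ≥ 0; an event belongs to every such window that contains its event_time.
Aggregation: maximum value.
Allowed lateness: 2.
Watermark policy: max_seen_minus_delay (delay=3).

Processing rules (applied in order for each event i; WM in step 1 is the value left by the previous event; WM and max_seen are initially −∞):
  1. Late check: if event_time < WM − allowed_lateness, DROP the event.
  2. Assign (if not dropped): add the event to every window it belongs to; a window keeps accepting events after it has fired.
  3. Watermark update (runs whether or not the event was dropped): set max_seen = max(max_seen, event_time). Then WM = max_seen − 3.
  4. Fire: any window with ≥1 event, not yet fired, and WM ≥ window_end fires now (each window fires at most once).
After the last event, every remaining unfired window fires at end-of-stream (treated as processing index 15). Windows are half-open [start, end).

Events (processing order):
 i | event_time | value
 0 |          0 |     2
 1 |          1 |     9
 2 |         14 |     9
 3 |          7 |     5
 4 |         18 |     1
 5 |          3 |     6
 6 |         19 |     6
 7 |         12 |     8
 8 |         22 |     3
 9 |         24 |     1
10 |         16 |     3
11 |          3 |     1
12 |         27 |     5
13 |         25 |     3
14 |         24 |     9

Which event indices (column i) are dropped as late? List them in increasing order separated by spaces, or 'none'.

i=0 t=0 v=2: → [0,7); WM=-3
i=1 t=1 v=9: → [0,7); WM=-2
i=2 t=14 v=9: → [10,17); WM=11; [0,7) fires=9
i=3 t=7 v=5: DROP (t<11-2); WM=11
i=4 t=18 v=1: → [15,22); WM=15
i=5 t=3 v=6: DROP (t<15-2); WM=15
i=6 t=19 v=6: → [15,22); WM=16
i=7 t=12 v=8: DROP (t<16-2); WM=16
i=8 t=22 v=3: → [20,27); WM=19; [10,17) fires=9
i=9 t=24 v=1: → [20,27); WM=21
i=10 t=16 v=3: DROP (t<21-2); WM=21
i=11 t=3 v=1: DROP (t<21-2); WM=21
i=12 t=27 v=5: → [25,32); WM=24; [15,22) fires=6
i=13 t=25 v=3: → [25,32),[20,27); WM=24
i=14 t=24 v=9: → [20,27); WM=24

3 5 7 10 11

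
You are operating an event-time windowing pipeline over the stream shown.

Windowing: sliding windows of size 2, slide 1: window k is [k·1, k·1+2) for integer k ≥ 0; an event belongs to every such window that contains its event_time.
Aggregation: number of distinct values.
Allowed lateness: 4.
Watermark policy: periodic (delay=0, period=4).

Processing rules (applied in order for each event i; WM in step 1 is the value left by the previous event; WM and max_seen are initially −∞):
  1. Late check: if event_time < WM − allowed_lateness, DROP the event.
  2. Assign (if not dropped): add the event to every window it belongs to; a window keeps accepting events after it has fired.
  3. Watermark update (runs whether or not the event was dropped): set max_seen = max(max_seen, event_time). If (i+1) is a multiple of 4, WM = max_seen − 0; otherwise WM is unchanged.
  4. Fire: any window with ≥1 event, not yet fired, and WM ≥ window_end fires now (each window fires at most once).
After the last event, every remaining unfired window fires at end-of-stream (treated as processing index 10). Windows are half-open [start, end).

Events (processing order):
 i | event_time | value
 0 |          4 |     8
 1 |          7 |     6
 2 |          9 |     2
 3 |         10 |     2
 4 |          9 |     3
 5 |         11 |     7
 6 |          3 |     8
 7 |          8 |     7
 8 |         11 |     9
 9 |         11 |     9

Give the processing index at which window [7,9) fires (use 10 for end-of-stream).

i=0 t=4 v=8: → [4,6),[3,5); WM=−∞
i=1 t=7 v=6: → [7,9),[6,8); WM=−∞
i=2 t=9 v=2: → [9,11),[8,10); WM=−∞
i=3 t=10 v=2: → [10,12),[9,11); WM=10; [3,5) fires=1 [4,6) fires=1 [6,8) fires=1 [7,9) fires=1 [8,10) fires=1
i=4 t=9 v=3: → [9,11),[8,10); WM=10
i=5 t=11 v=7: → [11,13),[10,12); WM=10
i=6 t=3 v=8: DROP (t<10-4); WM=10
i=7 t=8 v=7: → [8,10),[7,9); WM=11; [9,11) fires=2
i=8 t=11 v=9: → [11,13),[10,12); WM=11
i=9 t=11 v=9: → [11,13),[10,12); WM=11

3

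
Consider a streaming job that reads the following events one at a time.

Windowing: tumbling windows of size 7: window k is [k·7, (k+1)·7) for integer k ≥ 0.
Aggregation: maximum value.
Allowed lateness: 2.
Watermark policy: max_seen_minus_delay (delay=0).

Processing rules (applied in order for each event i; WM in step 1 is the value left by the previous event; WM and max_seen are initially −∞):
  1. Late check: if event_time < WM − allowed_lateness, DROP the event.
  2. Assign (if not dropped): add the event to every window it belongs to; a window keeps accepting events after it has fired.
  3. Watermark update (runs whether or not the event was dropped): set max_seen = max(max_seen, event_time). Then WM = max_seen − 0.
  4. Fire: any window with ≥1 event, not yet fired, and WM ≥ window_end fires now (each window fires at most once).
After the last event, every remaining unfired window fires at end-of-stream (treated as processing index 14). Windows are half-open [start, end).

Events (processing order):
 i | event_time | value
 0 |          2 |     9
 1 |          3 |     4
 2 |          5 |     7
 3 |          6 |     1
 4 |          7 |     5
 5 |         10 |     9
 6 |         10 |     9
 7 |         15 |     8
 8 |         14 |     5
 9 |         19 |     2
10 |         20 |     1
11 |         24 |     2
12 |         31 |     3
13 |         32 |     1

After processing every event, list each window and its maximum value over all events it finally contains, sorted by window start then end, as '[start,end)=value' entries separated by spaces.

[0,7)=9 [7,14)=9 [14,21)=8 [21,28)=2 [28,35)=3

i=0 t=2 v=9: → [0,7); WM=2
i=1 t=3 v=4: → [0,7); WM=3
i=2 t=5 v=7: → [0,7); WM=5
i=3 t=6 v=1: → [0,7); WM=6
i=4 t=7 v=5: → [7,14); WM=7; [0,7) fires=9
i=5 t=10 v=9: → [7,14); WM=10
i=6 t=10 v=9: → [7,14); WM=10
i=7 t=15 v=8: → [14,21); WM=15; [7,14) fires=9
i=8 t=14 v=5: → [14,21); WM=15
i=9 t=19 v=2: → [14,21); WM=19
i=10 t=20 v=1: → [14,21); WM=20
i=11 t=24 v=2: → [21,28); WM=24; [14,21) fires=8
i=12 t=31 v=3: → [28,35); WM=31; [21,28) fires=2
i=13 t=32 v=1: → [28,35); WM=32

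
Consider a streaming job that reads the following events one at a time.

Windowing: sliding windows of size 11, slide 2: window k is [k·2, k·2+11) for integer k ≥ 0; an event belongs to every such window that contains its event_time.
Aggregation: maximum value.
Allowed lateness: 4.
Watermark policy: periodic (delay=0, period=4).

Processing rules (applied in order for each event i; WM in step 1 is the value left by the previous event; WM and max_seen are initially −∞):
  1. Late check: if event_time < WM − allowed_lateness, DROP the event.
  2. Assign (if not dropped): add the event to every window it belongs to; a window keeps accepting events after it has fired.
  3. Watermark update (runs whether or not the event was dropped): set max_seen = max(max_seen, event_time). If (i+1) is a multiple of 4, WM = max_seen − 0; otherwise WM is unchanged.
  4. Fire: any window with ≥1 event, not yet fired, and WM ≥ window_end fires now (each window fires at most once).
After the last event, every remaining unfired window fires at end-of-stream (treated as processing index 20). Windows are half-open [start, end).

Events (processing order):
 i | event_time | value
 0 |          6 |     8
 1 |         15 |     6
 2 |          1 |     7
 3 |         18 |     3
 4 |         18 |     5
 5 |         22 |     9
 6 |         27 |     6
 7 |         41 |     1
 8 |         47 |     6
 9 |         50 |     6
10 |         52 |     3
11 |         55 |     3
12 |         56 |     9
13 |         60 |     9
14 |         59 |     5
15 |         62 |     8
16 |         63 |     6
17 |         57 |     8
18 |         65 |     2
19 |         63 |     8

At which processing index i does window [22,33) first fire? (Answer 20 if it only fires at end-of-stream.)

7

i=0 t=6 v=8: → [6,17),[4,15),[2,13),[0,11); WM=−∞
i=1 t=15 v=6: → [14,25),[12,23),[10,21),[8,19),[6,17); WM=−∞
i=2 t=1 v=7: → [0,11); WM=−∞
i=3 t=18 v=3: → [18,29),[16,27),[14,25),[12,23),[10,21),[8,19); WM=18; [0,11) fires=8 [2,13) fires=8 [4,15) fires=8 [6,17) fires=8
i=4 t=18 v=5: → [18,29),[16,27),[14,25),[12,23),[10,21),[8,19); WM=18
i=5 t=22 v=9: → [22,33),[20,31),[18,29),[16,27),[14,25),[12,23); WM=18
i=6 t=27 v=6: → [26,37),[24,35),[22,33),[20,31),[18,29); WM=18
i=7 t=41 v=1: → [40,51),[38,49),[36,47),[34,45),[32,43); WM=41; [8,19) fires=6 [10,21) fires=6 [12,23) fires=9 [14,25) fires=9 [16,27) fires=9 [18,29) fires=9 [20,31) fires=9 [22,33) fires=9 [24,35) fires=6 [26,37) fires=6
i=8 t=47 v=6: → [46,57),[44,55),[42,53),[40,51),[38,49); WM=41
i=9 t=50 v=6: → [50,61),[48,59),[46,57),[44,55),[42,53),[40,51); WM=41
i=10 t=52 v=3: → [52,63),[50,61),[48,59),[46,57),[44,55),[42,53); WM=41
i=11 t=55 v=3: → [54,65),[52,63),[50,61),[48,59),[46,57); WM=55; [32,43) fires=1 [34,45) fires=1 [36,47) fires=1 [38,49) fires=6 [40,51) fires=6 [42,53) fires=6 [44,55) fires=6
i=12 t=56 v=9: → [56,67),[54,65),[52,63),[50,61),[48,59),[46,57); WM=55
i=13 t=60 v=9: → [60,71),[58,69),[56,67),[54,65),[52,63),[50,61); WM=55
i=14 t=59 v=5: → [58,69),[56,67),[54,65),[52,63),[50,61); WM=55
i=15 t=62 v=8: → [62,73),[60,71),[58,69),[56,67),[54,65),[52,63); WM=62; [46,57) fires=9 [48,59) fires=9 [50,61) fires=9
i=16 t=63 v=6: → [62,73),[60,71),[58,69),[56,67),[54,65); WM=62
i=17 t=57 v=8: DROP (t<62-4); WM=62
i=18 t=65 v=2: → [64,75),[62,73),[60,71),[58,69),[56,67); WM=62
i=19 t=63 v=8: → [62,73),[60,71),[58,69),[56,67),[54,65); WM=65; [52,63) fires=9 [54,65) fires=9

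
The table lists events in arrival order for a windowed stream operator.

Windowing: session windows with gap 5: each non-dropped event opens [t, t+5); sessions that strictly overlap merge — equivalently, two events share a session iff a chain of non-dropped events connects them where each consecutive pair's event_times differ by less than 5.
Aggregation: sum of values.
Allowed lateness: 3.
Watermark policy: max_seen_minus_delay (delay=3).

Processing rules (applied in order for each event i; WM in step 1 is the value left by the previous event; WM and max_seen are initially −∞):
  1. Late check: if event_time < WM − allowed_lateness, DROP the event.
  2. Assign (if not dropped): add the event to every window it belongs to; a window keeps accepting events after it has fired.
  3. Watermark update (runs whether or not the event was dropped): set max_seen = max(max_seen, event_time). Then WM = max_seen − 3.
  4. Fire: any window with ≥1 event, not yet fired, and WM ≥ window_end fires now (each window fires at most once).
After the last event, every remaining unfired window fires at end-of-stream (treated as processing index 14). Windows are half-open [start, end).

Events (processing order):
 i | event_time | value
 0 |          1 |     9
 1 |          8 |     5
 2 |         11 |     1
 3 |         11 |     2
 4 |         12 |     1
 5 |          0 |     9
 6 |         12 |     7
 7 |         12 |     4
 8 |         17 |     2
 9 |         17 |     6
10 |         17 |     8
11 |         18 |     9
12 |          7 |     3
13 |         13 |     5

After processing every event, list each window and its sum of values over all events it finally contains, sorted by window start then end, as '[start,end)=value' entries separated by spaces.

i=0 t=1 v=9: → [1,6); WM=-2
i=1 t=8 v=5: → [8,13); WM=5
i=2 t=11 v=1: → [8,16); WM=8
i=3 t=11 v=2: → [8,16); WM=8
i=4 t=12 v=1: → [8,17); WM=9
i=5 t=0 v=9: DROP (t<9-3); WM=9
i=6 t=12 v=7: → [8,17); WM=9
i=7 t=12 v=4: → [8,17); WM=9
i=8 t=17 v=2: → [17,22); WM=14
i=9 t=17 v=6: → [17,22); WM=14
i=10 t=17 v=8: → [17,22); WM=14
i=11 t=18 v=9: → [17,23); WM=15
i=12 t=7 v=3: DROP (t<15-3); WM=15
i=13 t=13 v=5: → [8,23); WM=15

[1,6)=9 [8,23)=50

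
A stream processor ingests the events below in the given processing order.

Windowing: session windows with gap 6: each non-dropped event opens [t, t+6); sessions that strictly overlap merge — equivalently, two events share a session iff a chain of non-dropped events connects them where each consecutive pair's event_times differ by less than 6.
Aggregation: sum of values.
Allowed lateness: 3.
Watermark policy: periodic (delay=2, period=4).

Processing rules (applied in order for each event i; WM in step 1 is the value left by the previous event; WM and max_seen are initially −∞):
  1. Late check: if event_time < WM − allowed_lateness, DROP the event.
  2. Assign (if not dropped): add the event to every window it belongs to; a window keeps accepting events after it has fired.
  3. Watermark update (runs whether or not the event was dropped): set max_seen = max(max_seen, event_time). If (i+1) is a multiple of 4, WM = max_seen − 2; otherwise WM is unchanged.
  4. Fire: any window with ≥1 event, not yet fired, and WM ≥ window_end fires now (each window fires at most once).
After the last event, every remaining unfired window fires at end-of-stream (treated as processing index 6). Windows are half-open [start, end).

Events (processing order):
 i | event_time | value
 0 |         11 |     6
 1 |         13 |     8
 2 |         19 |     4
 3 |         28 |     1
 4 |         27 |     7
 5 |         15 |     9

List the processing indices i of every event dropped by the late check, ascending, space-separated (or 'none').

5

i=0 t=11 v=6: → [11,17); WM=−∞
i=1 t=13 v=8: → [11,19); WM=−∞
i=2 t=19 v=4: → [19,25); WM=−∞
i=3 t=28 v=1: → [28,34); WM=26
i=4 t=27 v=7: → [27,34); WM=26
i=5 t=15 v=9: DROP (t<26-3); WM=26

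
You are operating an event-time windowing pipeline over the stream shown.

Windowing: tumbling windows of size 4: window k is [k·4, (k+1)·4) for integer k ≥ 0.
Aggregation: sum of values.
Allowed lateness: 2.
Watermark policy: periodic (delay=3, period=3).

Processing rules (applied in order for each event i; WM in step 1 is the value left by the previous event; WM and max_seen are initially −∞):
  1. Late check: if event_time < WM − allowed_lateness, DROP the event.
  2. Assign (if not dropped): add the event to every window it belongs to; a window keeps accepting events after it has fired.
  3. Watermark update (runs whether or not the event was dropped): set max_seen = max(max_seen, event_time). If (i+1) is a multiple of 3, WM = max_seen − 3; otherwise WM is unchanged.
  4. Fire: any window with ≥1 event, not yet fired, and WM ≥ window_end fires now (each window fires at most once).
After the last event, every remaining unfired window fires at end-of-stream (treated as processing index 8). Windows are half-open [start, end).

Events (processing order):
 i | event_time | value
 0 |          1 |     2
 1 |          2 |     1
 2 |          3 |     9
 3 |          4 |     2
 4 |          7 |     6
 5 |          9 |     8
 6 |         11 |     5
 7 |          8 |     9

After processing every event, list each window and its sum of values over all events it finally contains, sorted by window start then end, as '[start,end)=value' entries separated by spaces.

i=0 t=1 v=2: → [0,4); WM=−∞
i=1 t=2 v=1: → [0,4); WM=−∞
i=2 t=3 v=9: → [0,4); WM=0
i=3 t=4 v=2: → [4,8); WM=0
i=4 t=7 v=6: → [4,8); WM=0
i=5 t=9 v=8: → [8,12); WM=6; [0,4) fires=12
i=6 t=11 v=5: → [8,12); WM=6
i=7 t=8 v=9: → [8,12); WM=6

[0,4)=12 [4,8)=8 [8,12)=22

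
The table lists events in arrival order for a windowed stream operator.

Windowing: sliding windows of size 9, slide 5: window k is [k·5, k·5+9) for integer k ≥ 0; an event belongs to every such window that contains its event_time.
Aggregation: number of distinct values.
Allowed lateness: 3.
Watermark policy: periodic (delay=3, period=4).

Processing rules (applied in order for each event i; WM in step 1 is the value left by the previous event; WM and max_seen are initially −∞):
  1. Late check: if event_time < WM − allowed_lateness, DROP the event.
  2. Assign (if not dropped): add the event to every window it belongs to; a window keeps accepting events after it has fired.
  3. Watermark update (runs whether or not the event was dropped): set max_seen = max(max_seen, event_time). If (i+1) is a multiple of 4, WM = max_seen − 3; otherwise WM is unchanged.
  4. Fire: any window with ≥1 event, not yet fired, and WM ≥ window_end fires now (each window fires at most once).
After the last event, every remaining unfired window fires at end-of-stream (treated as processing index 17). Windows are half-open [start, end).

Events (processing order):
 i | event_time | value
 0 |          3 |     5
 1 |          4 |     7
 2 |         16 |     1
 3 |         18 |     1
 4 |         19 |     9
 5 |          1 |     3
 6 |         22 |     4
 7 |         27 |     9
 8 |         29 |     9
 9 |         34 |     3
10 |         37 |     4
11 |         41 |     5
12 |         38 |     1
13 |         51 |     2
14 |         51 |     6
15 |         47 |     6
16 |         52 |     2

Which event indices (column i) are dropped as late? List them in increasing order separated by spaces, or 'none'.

i=0 t=3 v=5: → [0,9); WM=−∞
i=1 t=4 v=7: → [0,9); WM=−∞
i=2 t=16 v=1: → [15,24),[10,19); WM=−∞
i=3 t=18 v=1: → [15,24),[10,19); WM=15; [0,9) fires=2
i=4 t=19 v=9: → [15,24); WM=15
i=5 t=1 v=3: DROP (t<15-3); WM=15
i=6 t=22 v=4: → [20,29),[15,24); WM=15
i=7 t=27 v=9: → [25,34),[20,29); WM=24; [10,19) fires=1 [15,24) fires=3
i=8 t=29 v=9: → [25,34); WM=24
i=9 t=34 v=3: → [30,39); WM=24
i=10 t=37 v=4: → [35,44),[30,39); WM=24
i=11 t=41 v=5: → [40,49),[35,44); WM=38; [20,29) fires=2 [25,34) fires=1
i=12 t=38 v=1: → [35,44),[30,39); WM=38
i=13 t=51 v=2: → [50,59),[45,54); WM=38
i=14 t=51 v=6: → [50,59),[45,54); WM=38
i=15 t=47 v=6: → [45,54),[40,49); WM=48; [30,39) fires=3 [35,44) fires=3
i=16 t=52 v=2: → [50,59),[45,54); WM=48

5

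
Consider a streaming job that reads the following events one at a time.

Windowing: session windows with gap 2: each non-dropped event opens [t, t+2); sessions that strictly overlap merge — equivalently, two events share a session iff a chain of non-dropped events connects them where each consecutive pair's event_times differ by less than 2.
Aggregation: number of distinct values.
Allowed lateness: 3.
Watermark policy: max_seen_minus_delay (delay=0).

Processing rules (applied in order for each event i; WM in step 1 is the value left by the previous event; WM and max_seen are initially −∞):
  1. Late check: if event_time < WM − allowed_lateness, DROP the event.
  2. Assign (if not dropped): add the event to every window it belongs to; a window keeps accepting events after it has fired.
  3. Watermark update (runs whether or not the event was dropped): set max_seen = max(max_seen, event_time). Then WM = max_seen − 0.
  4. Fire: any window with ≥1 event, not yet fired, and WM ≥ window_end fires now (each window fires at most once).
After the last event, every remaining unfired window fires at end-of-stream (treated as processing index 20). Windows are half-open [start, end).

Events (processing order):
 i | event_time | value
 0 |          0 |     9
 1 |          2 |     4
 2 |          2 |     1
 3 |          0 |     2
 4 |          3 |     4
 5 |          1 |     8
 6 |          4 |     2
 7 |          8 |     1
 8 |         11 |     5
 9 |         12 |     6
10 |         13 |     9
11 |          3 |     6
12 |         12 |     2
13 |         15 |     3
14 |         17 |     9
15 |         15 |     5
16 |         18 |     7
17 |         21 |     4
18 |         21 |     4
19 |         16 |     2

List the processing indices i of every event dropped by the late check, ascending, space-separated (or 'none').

i=0 t=0 v=9: → [0,2); WM=0
i=1 t=2 v=4: → [2,4); WM=2
i=2 t=2 v=1: → [2,4); WM=2
i=3 t=0 v=2: → [0,2); WM=2
i=4 t=3 v=4: → [2,5); WM=3
i=5 t=1 v=8: → [0,5); WM=3
i=6 t=4 v=2: → [0,6); WM=4
i=7 t=8 v=1: → [8,10); WM=8
i=8 t=11 v=5: → [11,13); WM=11
i=9 t=12 v=6: → [11,14); WM=12
i=10 t=13 v=9: → [11,15); WM=13
i=11 t=3 v=6: DROP (t<13-3); WM=13
i=12 t=12 v=2: → [11,15); WM=13
i=13 t=15 v=3: → [15,17); WM=15
i=14 t=17 v=9: → [17,19); WM=17
i=15 t=15 v=5: → [15,17); WM=17
i=16 t=18 v=7: → [17,20); WM=18
i=17 t=21 v=4: → [21,23); WM=21
i=18 t=21 v=4: → [21,23); WM=21
i=19 t=16 v=2: DROP (t<21-3); WM=21

11 19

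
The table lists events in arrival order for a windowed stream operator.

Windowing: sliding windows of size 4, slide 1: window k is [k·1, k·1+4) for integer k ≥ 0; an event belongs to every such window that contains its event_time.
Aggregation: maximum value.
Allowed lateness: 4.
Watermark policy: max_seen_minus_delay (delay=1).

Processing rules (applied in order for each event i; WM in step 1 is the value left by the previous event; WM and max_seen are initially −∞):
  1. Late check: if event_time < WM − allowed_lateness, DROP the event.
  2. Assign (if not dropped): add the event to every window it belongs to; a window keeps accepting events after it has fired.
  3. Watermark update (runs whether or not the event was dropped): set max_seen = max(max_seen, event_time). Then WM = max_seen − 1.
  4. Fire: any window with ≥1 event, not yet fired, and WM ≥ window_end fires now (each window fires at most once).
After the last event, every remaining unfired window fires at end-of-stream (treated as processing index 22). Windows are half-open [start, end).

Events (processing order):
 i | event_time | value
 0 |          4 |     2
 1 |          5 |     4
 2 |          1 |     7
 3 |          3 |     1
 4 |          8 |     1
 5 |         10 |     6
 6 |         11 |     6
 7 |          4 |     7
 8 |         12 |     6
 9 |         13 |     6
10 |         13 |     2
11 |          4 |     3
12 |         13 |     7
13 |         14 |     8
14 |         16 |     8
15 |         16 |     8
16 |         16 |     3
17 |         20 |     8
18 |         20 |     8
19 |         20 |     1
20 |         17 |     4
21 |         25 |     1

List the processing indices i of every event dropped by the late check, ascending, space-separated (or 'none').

i=0 t=4 v=2: → [4,8),[3,7),[2,6),[1,5); WM=3
i=1 t=5 v=4: → [5,9),[4,8),[3,7),[2,6); WM=4
i=2 t=1 v=7: → [1,5),[0,4); WM=4; [0,4) fires=7
i=3 t=3 v=1: → [3,7),[2,6),[1,5),[0,4); WM=4
i=4 t=8 v=1: → [8,12),[7,11),[6,10),[5,9); WM=7; [1,5) fires=7 [2,6) fires=4 [3,7) fires=4
i=5 t=10 v=6: → [10,14),[9,13),[8,12),[7,11); WM=9; [4,8) fires=4 [5,9) fires=4
i=6 t=11 v=6: → [11,15),[10,14),[9,13),[8,12); WM=10; [6,10) fires=1
i=7 t=4 v=7: DROP (t<10-4); WM=10
i=8 t=12 v=6: → [12,16),[11,15),[10,14),[9,13); WM=11; [7,11) fires=6
i=9 t=13 v=6: → [13,17),[12,16),[11,15),[10,14); WM=12; [8,12) fires=6
i=10 t=13 v=2: → [13,17),[12,16),[11,15),[10,14); WM=12
i=11 t=4 v=3: DROP (t<12-4); WM=12
i=12 t=13 v=7: → [13,17),[12,16),[11,15),[10,14); WM=12
i=13 t=14 v=8: → [14,18),[13,17),[12,16),[11,15); WM=13; [9,13) fires=6
i=14 t=16 v=8: → [16,20),[15,19),[14,18),[13,17); WM=15; [10,14) fires=7 [11,15) fires=8
i=15 t=16 v=8: → [16,20),[15,19),[14,18),[13,17); WM=15
i=16 t=16 v=3: → [16,20),[15,19),[14,18),[13,17); WM=15
i=17 t=20 v=8: → [20,24),[19,23),[18,22),[17,21); WM=19; [12,16) fires=8 [13,17) fires=8 [14,18) fires=8 [15,19) fires=8
i=18 t=20 v=8: → [20,24),[19,23),[18,22),[17,21); WM=19
i=19 t=20 v=1: → [20,24),[19,23),[18,22),[17,21); WM=19
i=20 t=17 v=4: → [17,21),[16,20),[15,19),[14,18); WM=19
i=21 t=25 v=1: → [25,29),[24,28),[23,27),[22,26); WM=24; [16,20) fires=8 [17,21) fires=8 [18,22) fires=8 [19,23) fires=8 [20,24) fires=8

7 11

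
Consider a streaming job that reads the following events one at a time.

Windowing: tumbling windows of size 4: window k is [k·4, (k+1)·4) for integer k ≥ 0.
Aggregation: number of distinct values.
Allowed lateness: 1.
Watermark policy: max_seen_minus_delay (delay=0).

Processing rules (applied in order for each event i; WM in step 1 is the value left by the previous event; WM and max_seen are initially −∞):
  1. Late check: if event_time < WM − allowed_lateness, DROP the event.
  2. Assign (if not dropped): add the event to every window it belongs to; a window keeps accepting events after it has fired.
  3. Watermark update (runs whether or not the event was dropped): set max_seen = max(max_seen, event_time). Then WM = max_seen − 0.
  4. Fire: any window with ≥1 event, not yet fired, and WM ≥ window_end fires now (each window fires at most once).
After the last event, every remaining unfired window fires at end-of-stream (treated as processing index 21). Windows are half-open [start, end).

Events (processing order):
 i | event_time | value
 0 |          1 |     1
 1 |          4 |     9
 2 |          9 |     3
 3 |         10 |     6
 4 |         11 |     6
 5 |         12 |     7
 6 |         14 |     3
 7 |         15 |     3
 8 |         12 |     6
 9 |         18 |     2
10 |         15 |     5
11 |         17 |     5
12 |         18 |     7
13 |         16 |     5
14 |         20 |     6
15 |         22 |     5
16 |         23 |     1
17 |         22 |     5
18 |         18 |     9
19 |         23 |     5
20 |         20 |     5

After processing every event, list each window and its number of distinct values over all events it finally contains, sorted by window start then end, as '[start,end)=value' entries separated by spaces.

i=0 t=1 v=1: → [0,4); WM=1
i=1 t=4 v=9: → [4,8); WM=4; [0,4) fires=1
i=2 t=9 v=3: → [8,12); WM=9; [4,8) fires=1
i=3 t=10 v=6: → [8,12); WM=10
i=4 t=11 v=6: → [8,12); WM=11
i=5 t=12 v=7: → [12,16); WM=12; [8,12) fires=2
i=6 t=14 v=3: → [12,16); WM=14
i=7 t=15 v=3: → [12,16); WM=15
i=8 t=12 v=6: DROP (t<15-1); WM=15
i=9 t=18 v=2: → [16,20); WM=18; [12,16) fires=2
i=10 t=15 v=5: DROP (t<18-1); WM=18
i=11 t=17 v=5: → [16,20); WM=18
i=12 t=18 v=7: → [16,20); WM=18
i=13 t=16 v=5: DROP (t<18-1); WM=18
i=14 t=20 v=6: → [20,24); WM=20; [16,20) fires=3
i=15 t=22 v=5: → [20,24); WM=22
i=16 t=23 v=1: → [20,24); WM=23
i=17 t=22 v=5: → [20,24); WM=23
i=18 t=18 v=9: DROP (t<23-1); WM=23
i=19 t=23 v=5: → [20,24); WM=23
i=20 t=20 v=5: DROP (t<23-1); WM=23

[0,4)=1 [4,8)=1 [8,12)=2 [12,16)=2 [16,20)=3 [20,24)=3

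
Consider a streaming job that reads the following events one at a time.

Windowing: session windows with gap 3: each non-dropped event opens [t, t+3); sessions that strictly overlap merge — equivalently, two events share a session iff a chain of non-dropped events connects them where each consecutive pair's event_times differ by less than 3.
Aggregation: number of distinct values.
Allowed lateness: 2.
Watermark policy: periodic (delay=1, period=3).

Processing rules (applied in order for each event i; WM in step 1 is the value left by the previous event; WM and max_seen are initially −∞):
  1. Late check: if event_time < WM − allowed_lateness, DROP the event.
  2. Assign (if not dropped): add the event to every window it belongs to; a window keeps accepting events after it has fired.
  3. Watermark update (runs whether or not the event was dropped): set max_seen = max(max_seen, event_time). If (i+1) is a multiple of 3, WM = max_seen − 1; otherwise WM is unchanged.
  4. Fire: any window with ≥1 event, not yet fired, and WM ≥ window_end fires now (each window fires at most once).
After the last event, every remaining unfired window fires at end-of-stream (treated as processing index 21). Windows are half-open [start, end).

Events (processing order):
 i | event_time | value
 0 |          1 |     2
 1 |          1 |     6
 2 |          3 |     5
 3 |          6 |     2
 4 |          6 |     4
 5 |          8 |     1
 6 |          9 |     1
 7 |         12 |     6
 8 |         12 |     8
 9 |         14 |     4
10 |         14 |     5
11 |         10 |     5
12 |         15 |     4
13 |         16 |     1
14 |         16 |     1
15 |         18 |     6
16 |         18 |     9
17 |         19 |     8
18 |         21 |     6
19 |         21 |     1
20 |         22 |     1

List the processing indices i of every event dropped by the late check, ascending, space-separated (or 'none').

none

i=0 t=1 v=2: → [1,4); WM=−∞
i=1 t=1 v=6: → [1,4); WM=−∞
i=2 t=3 v=5: → [1,6); WM=2
i=3 t=6 v=2: → [6,9); WM=2
i=4 t=6 v=4: → [6,9); WM=2
i=5 t=8 v=1: → [6,11); WM=7
i=6 t=9 v=1: → [6,12); WM=7
i=7 t=12 v=6: → [12,15); WM=7
i=8 t=12 v=8: → [12,15); WM=11
i=9 t=14 v=4: → [12,17); WM=11
i=10 t=14 v=5: → [12,17); WM=11
i=11 t=10 v=5: → [6,17); WM=13
i=12 t=15 v=4: → [6,18); WM=13
i=13 t=16 v=1: → [6,19); WM=13
i=14 t=16 v=1: → [6,19); WM=15
i=15 t=18 v=6: → [6,21); WM=15
i=16 t=18 v=9: → [6,21); WM=15
i=17 t=19 v=8: → [6,22); WM=18
i=18 t=21 v=6: → [6,24); WM=18
i=19 t=21 v=1: → [6,24); WM=18
i=20 t=22 v=1: → [6,25); WM=21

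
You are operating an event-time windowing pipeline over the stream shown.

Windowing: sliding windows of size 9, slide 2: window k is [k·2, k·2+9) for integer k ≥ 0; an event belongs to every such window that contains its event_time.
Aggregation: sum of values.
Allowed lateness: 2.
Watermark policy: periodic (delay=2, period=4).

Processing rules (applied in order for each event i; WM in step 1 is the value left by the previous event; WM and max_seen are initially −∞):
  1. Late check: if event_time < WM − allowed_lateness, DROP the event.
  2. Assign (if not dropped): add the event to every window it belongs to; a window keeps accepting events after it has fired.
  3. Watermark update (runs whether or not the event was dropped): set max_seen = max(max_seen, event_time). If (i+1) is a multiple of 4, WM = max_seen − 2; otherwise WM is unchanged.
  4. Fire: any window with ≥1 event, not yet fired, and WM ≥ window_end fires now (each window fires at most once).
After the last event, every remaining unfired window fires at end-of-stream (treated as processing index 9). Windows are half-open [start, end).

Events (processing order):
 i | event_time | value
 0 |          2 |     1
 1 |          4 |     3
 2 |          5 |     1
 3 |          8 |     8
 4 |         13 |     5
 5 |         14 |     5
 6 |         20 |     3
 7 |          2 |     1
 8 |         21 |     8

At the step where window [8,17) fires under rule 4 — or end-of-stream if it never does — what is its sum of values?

18

i=0 t=2 v=1: → [2,11),[0,9); WM=−∞
i=1 t=4 v=3: → [4,13),[2,11),[0,9); WM=−∞
i=2 t=5 v=1: → [4,13),[2,11),[0,9); WM=−∞
i=3 t=8 v=8: → [8,17),[6,15),[4,13),[2,11),[0,9); WM=6
i=4 t=13 v=5: → [12,21),[10,19),[8,17),[6,15); WM=6
i=5 t=14 v=5: → [14,23),[12,21),[10,19),[8,17),[6,15); WM=6
i=6 t=20 v=3: → [20,29),[18,27),[16,25),[14,23),[12,21); WM=6
i=7 t=2 v=1: DROP (t<6-2); WM=18; [0,9) fires=13 [2,11) fires=13 [4,13) fires=12 [6,15) fires=18 [8,17) fires=18
i=8 t=21 v=8: → [20,29),[18,27),[16,25),[14,23); WM=18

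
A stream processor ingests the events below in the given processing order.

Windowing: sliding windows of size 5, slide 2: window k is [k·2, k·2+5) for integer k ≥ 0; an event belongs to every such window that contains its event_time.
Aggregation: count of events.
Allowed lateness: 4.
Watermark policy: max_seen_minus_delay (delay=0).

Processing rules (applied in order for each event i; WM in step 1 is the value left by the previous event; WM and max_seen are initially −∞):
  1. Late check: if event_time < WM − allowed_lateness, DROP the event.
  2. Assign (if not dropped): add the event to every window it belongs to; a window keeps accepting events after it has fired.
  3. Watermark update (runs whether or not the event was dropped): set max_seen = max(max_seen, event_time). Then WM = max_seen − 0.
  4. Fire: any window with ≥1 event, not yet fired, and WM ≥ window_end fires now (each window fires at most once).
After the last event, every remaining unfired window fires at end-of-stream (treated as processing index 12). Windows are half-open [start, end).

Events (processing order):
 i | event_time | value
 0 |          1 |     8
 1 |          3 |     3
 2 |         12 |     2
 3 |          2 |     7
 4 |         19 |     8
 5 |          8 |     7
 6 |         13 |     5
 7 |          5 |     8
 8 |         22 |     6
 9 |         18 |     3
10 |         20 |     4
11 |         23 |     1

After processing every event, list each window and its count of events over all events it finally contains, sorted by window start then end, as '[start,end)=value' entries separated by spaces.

i=0 t=1 v=8: → [0,5); WM=1
i=1 t=3 v=3: → [2,7),[0,5); WM=3
i=2 t=12 v=2: → [12,17),[10,15),[8,13); WM=12; [0,5) fires=2 [2,7) fires=1
i=3 t=2 v=7: DROP (t<12-4); WM=12
i=4 t=19 v=8: → [18,23),[16,21); WM=19; [8,13) fires=1 [10,15) fires=1 [12,17) fires=1
i=5 t=8 v=7: DROP (t<19-4); WM=19
i=6 t=13 v=5: DROP (t<19-4); WM=19
i=7 t=5 v=8: DROP (t<19-4); WM=19
i=8 t=22 v=6: → [22,27),[20,25),[18,23); WM=22; [16,21) fires=1
i=9 t=18 v=3: → [18,23),[16,21),[14,19); WM=22; [14,19) fires=1
i=10 t=20 v=4: → [20,25),[18,23),[16,21); WM=22
i=11 t=23 v=1: → [22,27),[20,25); WM=23; [18,23) fires=4

[0,5)=2 [2,7)=1 [8,13)=1 [10,15)=1 [12,17)=1 [14,19)=1 [16,21)=3 [18,23)=4 [20,25)=3 [22,27)=2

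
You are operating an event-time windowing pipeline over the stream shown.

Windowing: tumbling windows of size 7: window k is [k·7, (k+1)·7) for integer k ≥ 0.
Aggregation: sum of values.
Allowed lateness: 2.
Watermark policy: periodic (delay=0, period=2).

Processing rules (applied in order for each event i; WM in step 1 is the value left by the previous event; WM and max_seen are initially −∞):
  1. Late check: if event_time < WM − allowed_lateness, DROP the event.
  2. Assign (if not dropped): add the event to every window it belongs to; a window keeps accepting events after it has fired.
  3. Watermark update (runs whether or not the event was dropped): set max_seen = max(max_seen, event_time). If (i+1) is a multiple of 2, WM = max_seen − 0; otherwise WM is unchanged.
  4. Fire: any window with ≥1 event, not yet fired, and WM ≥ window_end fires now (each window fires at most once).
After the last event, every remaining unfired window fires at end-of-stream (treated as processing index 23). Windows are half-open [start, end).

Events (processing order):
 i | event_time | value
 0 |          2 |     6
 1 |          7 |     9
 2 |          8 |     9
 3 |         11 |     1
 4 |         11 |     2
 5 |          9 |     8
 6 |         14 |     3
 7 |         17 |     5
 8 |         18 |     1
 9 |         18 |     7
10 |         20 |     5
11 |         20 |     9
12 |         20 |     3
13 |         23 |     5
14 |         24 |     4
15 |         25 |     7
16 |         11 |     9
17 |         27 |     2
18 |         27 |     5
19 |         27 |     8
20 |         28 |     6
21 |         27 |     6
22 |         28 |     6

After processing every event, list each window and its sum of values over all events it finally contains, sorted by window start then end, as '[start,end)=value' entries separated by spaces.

i=0 t=2 v=6: → [0,7); WM=−∞
i=1 t=7 v=9: → [7,14); WM=7; [0,7) fires=6
i=2 t=8 v=9: → [7,14); WM=7
i=3 t=11 v=1: → [7,14); WM=11
i=4 t=11 v=2: → [7,14); WM=11
i=5 t=9 v=8: → [7,14); WM=11
i=6 t=14 v=3: → [14,21); WM=11
i=7 t=17 v=5: → [14,21); WM=17; [7,14) fires=29
i=8 t=18 v=1: → [14,21); WM=17
i=9 t=18 v=7: → [14,21); WM=18
i=10 t=20 v=5: → [14,21); WM=18
i=11 t=20 v=9: → [14,21); WM=20
i=12 t=20 v=3: → [14,21); WM=20
i=13 t=23 v=5: → [21,28); WM=23; [14,21) fires=33
i=14 t=24 v=4: → [21,28); WM=23
i=15 t=25 v=7: → [21,28); WM=25
i=16 t=11 v=9: DROP (t<25-2); WM=25
i=17 t=27 v=2: → [21,28); WM=27
i=18 t=27 v=5: → [21,28); WM=27
i=19 t=27 v=8: → [21,28); WM=27
i=20 t=28 v=6: → [28,35); WM=27
i=21 t=27 v=6: → [21,28); WM=28; [21,28) fires=37
i=22 t=28 v=6: → [28,35); WM=28

[0,7)=6 [7,14)=29 [14,21)=33 [21,28)=37 [28,35)=12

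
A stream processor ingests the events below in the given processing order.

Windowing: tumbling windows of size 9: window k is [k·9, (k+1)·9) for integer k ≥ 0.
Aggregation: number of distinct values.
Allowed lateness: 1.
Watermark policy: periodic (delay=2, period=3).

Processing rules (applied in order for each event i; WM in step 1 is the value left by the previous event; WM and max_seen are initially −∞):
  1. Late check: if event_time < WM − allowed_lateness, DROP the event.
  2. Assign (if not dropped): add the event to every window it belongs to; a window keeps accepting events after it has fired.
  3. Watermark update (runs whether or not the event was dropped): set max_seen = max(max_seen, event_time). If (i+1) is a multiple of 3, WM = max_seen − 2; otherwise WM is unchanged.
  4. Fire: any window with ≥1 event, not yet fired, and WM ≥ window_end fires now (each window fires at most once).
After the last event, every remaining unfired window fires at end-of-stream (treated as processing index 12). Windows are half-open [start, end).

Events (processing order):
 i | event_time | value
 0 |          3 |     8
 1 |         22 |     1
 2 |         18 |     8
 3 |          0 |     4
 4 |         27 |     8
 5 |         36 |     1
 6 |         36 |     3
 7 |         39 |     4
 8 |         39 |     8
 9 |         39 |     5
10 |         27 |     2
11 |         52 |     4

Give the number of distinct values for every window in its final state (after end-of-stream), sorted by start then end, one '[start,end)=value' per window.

i=0 t=3 v=8: → [0,9); WM=−∞
i=1 t=22 v=1: → [18,27); WM=−∞
i=2 t=18 v=8: → [18,27); WM=20; [0,9) fires=1
i=3 t=0 v=4: DROP (t<20-1); WM=20
i=4 t=27 v=8: → [27,36); WM=20
i=5 t=36 v=1: → [36,45); WM=34; [18,27) fires=2
i=6 t=36 v=3: → [36,45); WM=34
i=7 t=39 v=4: → [36,45); WM=34
i=8 t=39 v=8: → [36,45); WM=37; [27,36) fires=1
i=9 t=39 v=5: → [36,45); WM=37
i=10 t=27 v=2: DROP (t<37-1); WM=37
i=11 t=52 v=4: → [45,54); WM=50; [36,45) fires=5

[0,9)=1 [18,27)=2 [27,36)=1 [36,45)=5 [45,54)=1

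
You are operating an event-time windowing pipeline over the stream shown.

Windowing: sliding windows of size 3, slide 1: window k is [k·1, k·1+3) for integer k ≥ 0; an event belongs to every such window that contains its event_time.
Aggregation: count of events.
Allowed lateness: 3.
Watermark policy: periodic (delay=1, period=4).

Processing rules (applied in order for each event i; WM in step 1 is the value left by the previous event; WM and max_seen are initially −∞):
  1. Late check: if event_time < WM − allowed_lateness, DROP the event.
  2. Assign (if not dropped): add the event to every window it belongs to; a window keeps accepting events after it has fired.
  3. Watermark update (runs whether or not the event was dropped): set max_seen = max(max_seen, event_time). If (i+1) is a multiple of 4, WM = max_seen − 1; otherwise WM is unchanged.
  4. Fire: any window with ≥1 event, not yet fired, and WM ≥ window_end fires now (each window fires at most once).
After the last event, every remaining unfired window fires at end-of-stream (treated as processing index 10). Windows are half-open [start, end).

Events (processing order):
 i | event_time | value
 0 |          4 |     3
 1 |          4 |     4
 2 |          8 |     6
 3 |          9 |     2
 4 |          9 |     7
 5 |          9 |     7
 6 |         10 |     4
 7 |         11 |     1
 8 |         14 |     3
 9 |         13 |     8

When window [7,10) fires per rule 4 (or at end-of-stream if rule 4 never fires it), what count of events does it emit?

i=0 t=4 v=3: → [4,7),[3,6),[2,5); WM=−∞
i=1 t=4 v=4: → [4,7),[3,6),[2,5); WM=−∞
i=2 t=8 v=6: → [8,11),[7,10),[6,9); WM=−∞
i=3 t=9 v=2: → [9,12),[8,11),[7,10); WM=8; [2,5) fires=2 [3,6) fires=2 [4,7) fires=2
i=4 t=9 v=7: → [9,12),[8,11),[7,10); WM=8
i=5 t=9 v=7: → [9,12),[8,11),[7,10); WM=8
i=6 t=10 v=4: → [10,13),[9,12),[8,11); WM=8
i=7 t=11 v=1: → [11,14),[10,13),[9,12); WM=10; [6,9) fires=1 [7,10) fires=4
i=8 t=14 v=3: → [14,17),[13,16),[12,15); WM=10
i=9 t=13 v=8: → [13,16),[12,15),[11,14); WM=10

4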